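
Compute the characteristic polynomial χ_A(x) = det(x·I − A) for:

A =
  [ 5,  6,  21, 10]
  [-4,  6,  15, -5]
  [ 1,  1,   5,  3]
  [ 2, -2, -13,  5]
x^4 - 21*x^3 + 162*x^2 - 540*x + 648

Expanding det(x·I − A) (e.g. by cofactor expansion or by noting that A is similar to its Jordan form J, which has the same characteristic polynomial as A) gives
  χ_A(x) = x^4 - 21*x^3 + 162*x^2 - 540*x + 648
which factors as (x - 6)^3*(x - 3). The eigenvalues (with algebraic multiplicities) are λ = 3 with multiplicity 1, λ = 6 with multiplicity 3.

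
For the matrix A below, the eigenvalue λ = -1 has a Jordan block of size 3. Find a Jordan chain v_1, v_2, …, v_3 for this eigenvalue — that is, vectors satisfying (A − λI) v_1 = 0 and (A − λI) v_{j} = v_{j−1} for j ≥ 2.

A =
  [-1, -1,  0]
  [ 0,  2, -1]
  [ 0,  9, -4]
A Jordan chain for λ = -1 of length 3:
v_1 = (-3, 0, 0)ᵀ
v_2 = (-1, 3, 9)ᵀ
v_3 = (0, 1, 0)ᵀ

Let N = A − (-1)·I. We want v_3 with N^3 v_3 = 0 but N^2 v_3 ≠ 0; then v_{j-1} := N · v_j for j = 3, …, 2.

Pick v_3 = (0, 1, 0)ᵀ.
Then v_2 = N · v_3 = (-1, 3, 9)ᵀ.
Then v_1 = N · v_2 = (-3, 0, 0)ᵀ.

Sanity check: (A − (-1)·I) v_1 = (0, 0, 0)ᵀ = 0. ✓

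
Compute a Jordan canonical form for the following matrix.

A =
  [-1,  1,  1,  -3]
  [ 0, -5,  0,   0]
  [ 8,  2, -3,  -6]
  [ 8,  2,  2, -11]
J_2(-5) ⊕ J_1(-5) ⊕ J_1(-5)

The characteristic polynomial is
  det(x·I − A) = x^4 + 20*x^3 + 150*x^2 + 500*x + 625 = (x + 5)^4

Eigenvalues and multiplicities (the geometric multiplicity of λ is n − rank(A − λI), which equals the number of Jordan blocks for λ):
  λ = -5: algebraic multiplicity = 4, geometric multiplicity = 3

Determining the block sizes for each eigenvalue:
  λ = -5: 3 blocks summing to 4 forces exactly one block of size 2 and the rest size 1 → block sizes [2, 1, 1]

Assembling the blocks gives a Jordan form
J =
  [-5,  1,  0,  0]
  [ 0, -5,  0,  0]
  [ 0,  0, -5,  0]
  [ 0,  0,  0, -5]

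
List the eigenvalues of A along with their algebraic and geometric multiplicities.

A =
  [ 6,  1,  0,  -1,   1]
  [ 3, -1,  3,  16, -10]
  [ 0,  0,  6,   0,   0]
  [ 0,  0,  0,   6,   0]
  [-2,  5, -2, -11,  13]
λ = 6: alg = 5, geom = 3

Step 1 — factor the characteristic polynomial to read off the algebraic multiplicities:
  χ_A(x) = (x - 6)^5

Step 2 — compute geometric multiplicities via the rank-nullity identity g(λ) = n − rank(A − λI):
  rank(A − (6)·I) = 2, so dim ker(A − (6)·I) = n − 2 = 3

Summary:
  λ = 6: algebraic multiplicity = 5, geometric multiplicity = 3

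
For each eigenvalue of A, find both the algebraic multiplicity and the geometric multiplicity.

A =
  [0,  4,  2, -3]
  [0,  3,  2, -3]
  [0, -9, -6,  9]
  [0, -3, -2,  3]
λ = 0: alg = 4, geom = 2

Step 1 — factor the characteristic polynomial to read off the algebraic multiplicities:
  χ_A(x) = x^4

Step 2 — compute geometric multiplicities via the rank-nullity identity g(λ) = n − rank(A − λI):
  rank(A − (0)·I) = 2, so dim ker(A − (0)·I) = n − 2 = 2

Summary:
  λ = 0: algebraic multiplicity = 4, geometric multiplicity = 2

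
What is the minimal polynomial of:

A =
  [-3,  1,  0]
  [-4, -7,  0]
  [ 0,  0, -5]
x^2 + 10*x + 25

The characteristic polynomial is χ_A(x) = (x + 5)^3, so the eigenvalues are known. The minimal polynomial is
  m_A(x) = Π_λ (x − λ)^{k_λ}
where k_λ is the size of the *largest* Jordan block for λ (equivalently, the smallest k with (A − λI)^k v = 0 for every generalised eigenvector v of λ).

  λ = -5: largest Jordan block has size 2, contributing (x + 5)^2

So m_A(x) = (x + 5)^2 = x^2 + 10*x + 25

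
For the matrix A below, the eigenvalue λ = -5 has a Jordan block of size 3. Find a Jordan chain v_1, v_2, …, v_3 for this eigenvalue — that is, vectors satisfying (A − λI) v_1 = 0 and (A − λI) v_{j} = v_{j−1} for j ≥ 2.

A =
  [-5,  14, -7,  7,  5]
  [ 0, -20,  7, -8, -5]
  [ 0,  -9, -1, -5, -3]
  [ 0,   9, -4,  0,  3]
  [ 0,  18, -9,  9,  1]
A Jordan chain for λ = -5 of length 3:
v_1 = (6, 0, 0, 0, 0)ᵀ
v_2 = (14, -15, -9, 9, 18)ᵀ
v_3 = (0, 1, 0, 0, 0)ᵀ

Let N = A − (-5)·I. We want v_3 with N^3 v_3 = 0 but N^2 v_3 ≠ 0; then v_{j-1} := N · v_j for j = 3, …, 2.

Pick v_3 = (0, 1, 0, 0, 0)ᵀ.
Then v_2 = N · v_3 = (14, -15, -9, 9, 18)ᵀ.
Then v_1 = N · v_2 = (6, 0, 0, 0, 0)ᵀ.

Sanity check: (A − (-5)·I) v_1 = (0, 0, 0, 0, 0)ᵀ = 0. ✓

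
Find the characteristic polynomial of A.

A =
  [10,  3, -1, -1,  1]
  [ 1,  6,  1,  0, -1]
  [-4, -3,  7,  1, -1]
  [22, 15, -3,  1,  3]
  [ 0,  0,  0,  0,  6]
x^5 - 30*x^4 + 360*x^3 - 2160*x^2 + 6480*x - 7776

Expanding det(x·I − A) (e.g. by cofactor expansion or by noting that A is similar to its Jordan form J, which has the same characteristic polynomial as A) gives
  χ_A(x) = x^5 - 30*x^4 + 360*x^3 - 2160*x^2 + 6480*x - 7776
which factors as (x - 6)^5. The eigenvalues (with algebraic multiplicities) are λ = 6 with multiplicity 5.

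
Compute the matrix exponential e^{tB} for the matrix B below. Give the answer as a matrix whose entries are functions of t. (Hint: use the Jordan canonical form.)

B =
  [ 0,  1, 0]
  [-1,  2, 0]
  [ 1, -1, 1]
e^{tB} =
  [-t*exp(t) + exp(t), t*exp(t), 0]
  [-t*exp(t), t*exp(t) + exp(t), 0]
  [t*exp(t), -t*exp(t), exp(t)]

Strategy: write B = P · J · P⁻¹ where J is a Jordan canonical form, so e^{tB} = P · e^{tJ} · P⁻¹, and e^{tJ} can be computed block-by-block.

B has Jordan form
J =
  [1, 1, 0]
  [0, 1, 0]
  [0, 0, 1]
(up to reordering of blocks).

Per-block formulas:
  For a 2×2 Jordan block J_2(1): exp(t · J_2(1)) = e^(1t)·(I + t·N), where N is the 2×2 nilpotent shift.
  For a 1×1 block at λ = 1: exp(t · [1]) = [e^(1t)].

After assembling e^{tJ} and conjugating by P, we get:

e^{tB} =
  [-t*exp(t) + exp(t), t*exp(t), 0]
  [-t*exp(t), t*exp(t) + exp(t), 0]
  [t*exp(t), -t*exp(t), exp(t)]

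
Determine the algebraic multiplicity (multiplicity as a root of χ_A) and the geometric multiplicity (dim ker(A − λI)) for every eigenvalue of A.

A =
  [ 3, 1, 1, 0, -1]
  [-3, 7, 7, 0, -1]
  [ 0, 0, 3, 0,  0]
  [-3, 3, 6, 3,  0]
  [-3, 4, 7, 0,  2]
λ = 3: alg = 4, geom = 3; λ = 6: alg = 1, geom = 1

Step 1 — factor the characteristic polynomial to read off the algebraic multiplicities:
  χ_A(x) = (x - 6)*(x - 3)^4

Step 2 — compute geometric multiplicities via the rank-nullity identity g(λ) = n − rank(A − λI):
  rank(A − (3)·I) = 2, so dim ker(A − (3)·I) = n − 2 = 3
  rank(A − (6)·I) = 4, so dim ker(A − (6)·I) = n − 4 = 1

Summary:
  λ = 3: algebraic multiplicity = 4, geometric multiplicity = 3
  λ = 6: algebraic multiplicity = 1, geometric multiplicity = 1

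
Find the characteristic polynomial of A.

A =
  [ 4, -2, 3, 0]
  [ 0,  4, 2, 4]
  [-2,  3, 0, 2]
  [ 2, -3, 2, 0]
x^4 - 8*x^3 + 24*x^2 - 32*x + 16

Expanding det(x·I − A) (e.g. by cofactor expansion or by noting that A is similar to its Jordan form J, which has the same characteristic polynomial as A) gives
  χ_A(x) = x^4 - 8*x^3 + 24*x^2 - 32*x + 16
which factors as (x - 2)^4. The eigenvalues (with algebraic multiplicities) are λ = 2 with multiplicity 4.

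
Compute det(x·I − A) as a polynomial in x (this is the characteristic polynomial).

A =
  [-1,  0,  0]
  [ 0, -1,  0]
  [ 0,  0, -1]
x^3 + 3*x^2 + 3*x + 1

Expanding det(x·I − A) (e.g. by cofactor expansion or by noting that A is similar to its Jordan form J, which has the same characteristic polynomial as A) gives
  χ_A(x) = x^3 + 3*x^2 + 3*x + 1
which factors as (x + 1)^3. The eigenvalues (with algebraic multiplicities) are λ = -1 with multiplicity 3.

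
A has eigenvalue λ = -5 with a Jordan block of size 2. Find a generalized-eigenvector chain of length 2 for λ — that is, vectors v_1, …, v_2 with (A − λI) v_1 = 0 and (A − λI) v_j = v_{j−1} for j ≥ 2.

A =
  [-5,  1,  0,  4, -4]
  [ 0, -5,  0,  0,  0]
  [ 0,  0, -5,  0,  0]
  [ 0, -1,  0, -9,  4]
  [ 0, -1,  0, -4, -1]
A Jordan chain for λ = -5 of length 2:
v_1 = (1, 0, 0, -1, -1)ᵀ
v_2 = (0, 1, 0, 0, 0)ᵀ

Let N = A − (-5)·I. We want v_2 with N^2 v_2 = 0 but N^1 v_2 ≠ 0; then v_{j-1} := N · v_j for j = 2, …, 2.

Pick v_2 = (0, 1, 0, 0, 0)ᵀ.
Then v_1 = N · v_2 = (1, 0, 0, -1, -1)ᵀ.

Sanity check: (A − (-5)·I) v_1 = (0, 0, 0, 0, 0)ᵀ = 0. ✓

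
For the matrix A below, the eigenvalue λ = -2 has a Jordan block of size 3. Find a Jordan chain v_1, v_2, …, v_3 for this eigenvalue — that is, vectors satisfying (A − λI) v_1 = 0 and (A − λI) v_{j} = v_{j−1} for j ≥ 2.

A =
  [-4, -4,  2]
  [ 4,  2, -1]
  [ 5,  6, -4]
A Jordan chain for λ = -2 of length 3:
v_1 = (-2, 3, 4)ᵀ
v_2 = (-2, 4, 5)ᵀ
v_3 = (1, 0, 0)ᵀ

Let N = A − (-2)·I. We want v_3 with N^3 v_3 = 0 but N^2 v_3 ≠ 0; then v_{j-1} := N · v_j for j = 3, …, 2.

Pick v_3 = (1, 0, 0)ᵀ.
Then v_2 = N · v_3 = (-2, 4, 5)ᵀ.
Then v_1 = N · v_2 = (-2, 3, 4)ᵀ.

Sanity check: (A − (-2)·I) v_1 = (0, 0, 0)ᵀ = 0. ✓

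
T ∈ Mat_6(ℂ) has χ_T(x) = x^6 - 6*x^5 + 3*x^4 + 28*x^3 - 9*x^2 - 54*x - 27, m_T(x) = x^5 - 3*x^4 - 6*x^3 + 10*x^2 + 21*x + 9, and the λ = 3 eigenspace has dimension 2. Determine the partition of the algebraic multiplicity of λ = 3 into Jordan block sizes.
Block sizes for λ = 3: [2, 1]

Step 1 — from the characteristic polynomial, algebraic multiplicity of λ = 3 is 3. From dim ker(T − (3)·I) = 2, there are exactly 2 Jordan blocks for λ = 3.
Step 2 — from the minimal polynomial, the factor (x − 3)^2 tells us the largest block for λ = 3 has size 2.
Step 3 — with total size 3, 2 blocks, and largest block 2, the block sizes (in nonincreasing order) are [2, 1].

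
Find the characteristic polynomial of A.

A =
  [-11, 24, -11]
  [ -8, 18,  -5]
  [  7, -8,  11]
x^3 - 18*x^2 + 108*x - 216

Expanding det(x·I − A) (e.g. by cofactor expansion or by noting that A is similar to its Jordan form J, which has the same characteristic polynomial as A) gives
  χ_A(x) = x^3 - 18*x^2 + 108*x - 216
which factors as (x - 6)^3. The eigenvalues (with algebraic multiplicities) are λ = 6 with multiplicity 3.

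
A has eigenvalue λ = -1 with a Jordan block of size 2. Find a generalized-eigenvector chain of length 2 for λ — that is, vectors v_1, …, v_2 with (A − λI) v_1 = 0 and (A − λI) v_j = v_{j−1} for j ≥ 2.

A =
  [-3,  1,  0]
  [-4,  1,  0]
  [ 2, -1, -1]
A Jordan chain for λ = -1 of length 2:
v_1 = (-2, -4, 2)ᵀ
v_2 = (1, 0, 0)ᵀ

Let N = A − (-1)·I. We want v_2 with N^2 v_2 = 0 but N^1 v_2 ≠ 0; then v_{j-1} := N · v_j for j = 2, …, 2.

Pick v_2 = (1, 0, 0)ᵀ.
Then v_1 = N · v_2 = (-2, -4, 2)ᵀ.

Sanity check: (A − (-1)·I) v_1 = (0, 0, 0)ᵀ = 0. ✓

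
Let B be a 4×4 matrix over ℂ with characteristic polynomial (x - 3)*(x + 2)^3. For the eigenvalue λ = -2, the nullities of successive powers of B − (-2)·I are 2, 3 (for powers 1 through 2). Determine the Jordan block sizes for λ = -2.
Block sizes for λ = -2: [2, 1]

From the dimensions of kernels of powers, the number of Jordan blocks of size at least j is d_j − d_{j−1} where d_j = dim ker(N^j) (with d_0 = 0). Computing the differences gives [2, 1].
The number of blocks of size exactly k is (#blocks of size ≥ k) − (#blocks of size ≥ k + 1), so the partition is: 1 block(s) of size 1, 1 block(s) of size 2.
In nonincreasing order the block sizes are [2, 1].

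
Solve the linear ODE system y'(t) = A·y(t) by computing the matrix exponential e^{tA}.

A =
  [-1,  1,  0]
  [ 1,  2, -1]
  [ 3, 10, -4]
e^{tA} =
  [t^2*exp(-t)/2 + exp(-t), 3*t^2*exp(-t)/2 + t*exp(-t), -t^2*exp(-t)/2]
  [t*exp(-t), 3*t*exp(-t) + exp(-t), -t*exp(-t)]
  [t^2*exp(-t)/2 + 3*t*exp(-t), 3*t^2*exp(-t)/2 + 10*t*exp(-t), -t^2*exp(-t)/2 - 3*t*exp(-t) + exp(-t)]

Strategy: write A = P · J · P⁻¹ where J is a Jordan canonical form, so e^{tA} = P · e^{tJ} · P⁻¹, and e^{tJ} can be computed block-by-block.

A has Jordan form
J =
  [-1,  1,  0]
  [ 0, -1,  1]
  [ 0,  0, -1]
(up to reordering of blocks).

Per-block formulas:
  For a 3×3 Jordan block J_3(-1): exp(t · J_3(-1)) = e^(-1t)·(I + t·N + (t^2/2)·N^2), where N is the 3×3 nilpotent shift.

After assembling e^{tJ} and conjugating by P, we get:

e^{tA} =
  [t^2*exp(-t)/2 + exp(-t), 3*t^2*exp(-t)/2 + t*exp(-t), -t^2*exp(-t)/2]
  [t*exp(-t), 3*t*exp(-t) + exp(-t), -t*exp(-t)]
  [t^2*exp(-t)/2 + 3*t*exp(-t), 3*t^2*exp(-t)/2 + 10*t*exp(-t), -t^2*exp(-t)/2 - 3*t*exp(-t) + exp(-t)]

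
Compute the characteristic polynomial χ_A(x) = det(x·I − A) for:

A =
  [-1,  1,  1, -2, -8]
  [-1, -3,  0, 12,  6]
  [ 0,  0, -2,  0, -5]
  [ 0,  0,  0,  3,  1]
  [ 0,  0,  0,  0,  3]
x^5 - 15*x^3 - 10*x^2 + 60*x + 72

Expanding det(x·I − A) (e.g. by cofactor expansion or by noting that A is similar to its Jordan form J, which has the same characteristic polynomial as A) gives
  χ_A(x) = x^5 - 15*x^3 - 10*x^2 + 60*x + 72
which factors as (x - 3)^2*(x + 2)^3. The eigenvalues (with algebraic multiplicities) are λ = -2 with multiplicity 3, λ = 3 with multiplicity 2.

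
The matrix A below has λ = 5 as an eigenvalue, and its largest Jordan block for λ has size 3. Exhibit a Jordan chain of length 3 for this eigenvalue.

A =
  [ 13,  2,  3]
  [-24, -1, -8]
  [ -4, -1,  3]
A Jordan chain for λ = 5 of length 3:
v_1 = (4, -16, 0)ᵀ
v_2 = (8, -24, -4)ᵀ
v_3 = (1, 0, 0)ᵀ

Let N = A − (5)·I. We want v_3 with N^3 v_3 = 0 but N^2 v_3 ≠ 0; then v_{j-1} := N · v_j for j = 3, …, 2.

Pick v_3 = (1, 0, 0)ᵀ.
Then v_2 = N · v_3 = (8, -24, -4)ᵀ.
Then v_1 = N · v_2 = (4, -16, 0)ᵀ.

Sanity check: (A − (5)·I) v_1 = (0, 0, 0)ᵀ = 0. ✓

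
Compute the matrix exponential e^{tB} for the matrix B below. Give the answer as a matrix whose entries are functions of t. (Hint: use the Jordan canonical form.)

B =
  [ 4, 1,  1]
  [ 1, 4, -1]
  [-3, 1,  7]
e^{tB} =
  [-t^2*exp(5*t)/2 - t*exp(5*t) + exp(5*t), -t^2*exp(5*t)/2 + t*exp(5*t), t*exp(5*t)]
  [t^2*exp(5*t)/2 + t*exp(5*t), t^2*exp(5*t)/2 - t*exp(5*t) + exp(5*t), -t*exp(5*t)]
  [-t^2*exp(5*t) - 3*t*exp(5*t), -t^2*exp(5*t) + t*exp(5*t), 2*t*exp(5*t) + exp(5*t)]

Strategy: write B = P · J · P⁻¹ where J is a Jordan canonical form, so e^{tB} = P · e^{tJ} · P⁻¹, and e^{tJ} can be computed block-by-block.

B has Jordan form
J =
  [5, 1, 0]
  [0, 5, 1]
  [0, 0, 5]
(up to reordering of blocks).

Per-block formulas:
  For a 3×3 Jordan block J_3(5): exp(t · J_3(5)) = e^(5t)·(I + t·N + (t^2/2)·N^2), where N is the 3×3 nilpotent shift.

After assembling e^{tJ} and conjugating by P, we get:

e^{tB} =
  [-t^2*exp(5*t)/2 - t*exp(5*t) + exp(5*t), -t^2*exp(5*t)/2 + t*exp(5*t), t*exp(5*t)]
  [t^2*exp(5*t)/2 + t*exp(5*t), t^2*exp(5*t)/2 - t*exp(5*t) + exp(5*t), -t*exp(5*t)]
  [-t^2*exp(5*t) - 3*t*exp(5*t), -t^2*exp(5*t) + t*exp(5*t), 2*t*exp(5*t) + exp(5*t)]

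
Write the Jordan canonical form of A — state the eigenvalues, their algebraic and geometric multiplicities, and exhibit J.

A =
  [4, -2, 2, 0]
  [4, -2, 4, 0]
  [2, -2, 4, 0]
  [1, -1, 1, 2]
J_2(2) ⊕ J_1(2) ⊕ J_1(2)

The characteristic polynomial is
  det(x·I − A) = x^4 - 8*x^3 + 24*x^2 - 32*x + 16 = (x - 2)^4

Eigenvalues and multiplicities (the geometric multiplicity of λ is n − rank(A − λI), which equals the number of Jordan blocks for λ):
  λ = 2: algebraic multiplicity = 4, geometric multiplicity = 3

Determining the block sizes for each eigenvalue:
  λ = 2: 3 blocks summing to 4 forces exactly one block of size 2 and the rest size 1 → block sizes [2, 1, 1]

Assembling the blocks gives a Jordan form
J =
  [2, 1, 0, 0]
  [0, 2, 0, 0]
  [0, 0, 2, 0]
  [0, 0, 0, 2]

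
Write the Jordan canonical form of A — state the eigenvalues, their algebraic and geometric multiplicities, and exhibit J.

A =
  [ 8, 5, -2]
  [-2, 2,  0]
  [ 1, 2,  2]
J_3(4)

The characteristic polynomial is
  det(x·I − A) = x^3 - 12*x^2 + 48*x - 64 = (x - 4)^3

Eigenvalues and multiplicities (the geometric multiplicity of λ is n − rank(A − λI), which equals the number of Jordan blocks for λ):
  λ = 4: algebraic multiplicity = 3, geometric multiplicity = 1

Determining the block sizes for each eigenvalue:
  λ = 4: one block (gm = 1), so the single block has size am = 3 → block sizes [3]

Assembling the blocks gives a Jordan form
J =
  [4, 1, 0]
  [0, 4, 1]
  [0, 0, 4]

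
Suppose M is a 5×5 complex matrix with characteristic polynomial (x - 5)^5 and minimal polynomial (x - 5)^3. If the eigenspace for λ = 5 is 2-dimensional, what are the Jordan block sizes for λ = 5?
Block sizes for λ = 5: [3, 2]

Step 1 — from the characteristic polynomial, algebraic multiplicity of λ = 5 is 5. From dim ker(M − (5)·I) = 2, there are exactly 2 Jordan blocks for λ = 5.
Step 2 — from the minimal polynomial, the factor (x − 5)^3 tells us the largest block for λ = 5 has size 3.
Step 3 — with total size 5, 2 blocks, and largest block 3, the block sizes (in nonincreasing order) are [3, 2].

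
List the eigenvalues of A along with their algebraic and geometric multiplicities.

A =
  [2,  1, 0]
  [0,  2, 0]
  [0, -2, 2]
λ = 2: alg = 3, geom = 2

Step 1 — factor the characteristic polynomial to read off the algebraic multiplicities:
  χ_A(x) = (x - 2)^3

Step 2 — compute geometric multiplicities via the rank-nullity identity g(λ) = n − rank(A − λI):
  rank(A − (2)·I) = 1, so dim ker(A − (2)·I) = n − 1 = 2

Summary:
  λ = 2: algebraic multiplicity = 3, geometric multiplicity = 2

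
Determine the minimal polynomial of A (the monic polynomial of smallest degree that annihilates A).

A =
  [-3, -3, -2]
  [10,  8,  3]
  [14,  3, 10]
x^3 - 15*x^2 + 75*x - 125

The characteristic polynomial is χ_A(x) = (x - 5)^3, so the eigenvalues are known. The minimal polynomial is
  m_A(x) = Π_λ (x − λ)^{k_λ}
where k_λ is the size of the *largest* Jordan block for λ (equivalently, the smallest k with (A − λI)^k v = 0 for every generalised eigenvector v of λ).

  λ = 5: largest Jordan block has size 3, contributing (x − 5)^3

So m_A(x) = (x - 5)^3 = x^3 - 15*x^2 + 75*x - 125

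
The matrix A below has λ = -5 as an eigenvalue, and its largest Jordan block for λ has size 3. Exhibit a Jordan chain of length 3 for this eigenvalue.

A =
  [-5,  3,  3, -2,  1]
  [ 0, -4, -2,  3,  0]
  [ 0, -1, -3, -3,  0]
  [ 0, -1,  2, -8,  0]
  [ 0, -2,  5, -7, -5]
A Jordan chain for λ = -5 of length 3:
v_1 = (1, 0, 0, 0, 0)ᵀ
v_2 = (3, -2, 2, 2, 5)ᵀ
v_3 = (0, 0, 1, 0, 0)ᵀ

Let N = A − (-5)·I. We want v_3 with N^3 v_3 = 0 but N^2 v_3 ≠ 0; then v_{j-1} := N · v_j for j = 3, …, 2.

Pick v_3 = (0, 0, 1, 0, 0)ᵀ.
Then v_2 = N · v_3 = (3, -2, 2, 2, 5)ᵀ.
Then v_1 = N · v_2 = (1, 0, 0, 0, 0)ᵀ.

Sanity check: (A − (-5)·I) v_1 = (0, 0, 0, 0, 0)ᵀ = 0. ✓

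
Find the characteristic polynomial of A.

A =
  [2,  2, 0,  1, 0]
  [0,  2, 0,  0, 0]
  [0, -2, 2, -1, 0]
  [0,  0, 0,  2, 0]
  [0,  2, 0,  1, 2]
x^5 - 10*x^4 + 40*x^3 - 80*x^2 + 80*x - 32

Expanding det(x·I − A) (e.g. by cofactor expansion or by noting that A is similar to its Jordan form J, which has the same characteristic polynomial as A) gives
  χ_A(x) = x^5 - 10*x^4 + 40*x^3 - 80*x^2 + 80*x - 32
which factors as (x - 2)^5. The eigenvalues (with algebraic multiplicities) are λ = 2 with multiplicity 5.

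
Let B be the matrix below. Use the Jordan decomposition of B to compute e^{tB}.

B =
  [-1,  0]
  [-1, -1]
e^{tB} =
  [exp(-t), 0]
  [-t*exp(-t), exp(-t)]

Strategy: write B = P · J · P⁻¹ where J is a Jordan canonical form, so e^{tB} = P · e^{tJ} · P⁻¹, and e^{tJ} can be computed block-by-block.

B has Jordan form
J =
  [-1,  1]
  [ 0, -1]
(up to reordering of blocks).

Per-block formulas:
  For a 2×2 Jordan block J_2(-1): exp(t · J_2(-1)) = e^(-1t)·(I + t·N), where N is the 2×2 nilpotent shift.

After assembling e^{tJ} and conjugating by P, we get:

e^{tB} =
  [exp(-t), 0]
  [-t*exp(-t), exp(-t)]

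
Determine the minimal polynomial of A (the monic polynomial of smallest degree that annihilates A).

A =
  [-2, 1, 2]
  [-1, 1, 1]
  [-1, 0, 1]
x^3

The characteristic polynomial is χ_A(x) = x^3, so the eigenvalues are known. The minimal polynomial is
  m_A(x) = Π_λ (x − λ)^{k_λ}
where k_λ is the size of the *largest* Jordan block for λ (equivalently, the smallest k with (A − λI)^k v = 0 for every generalised eigenvector v of λ).

  λ = 0: largest Jordan block has size 3, contributing (x − 0)^3

So m_A(x) = x^3 = x^3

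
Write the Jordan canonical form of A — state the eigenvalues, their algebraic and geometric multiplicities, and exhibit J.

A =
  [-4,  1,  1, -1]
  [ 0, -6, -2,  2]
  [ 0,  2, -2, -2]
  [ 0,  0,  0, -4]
J_2(-4) ⊕ J_1(-4) ⊕ J_1(-4)

The characteristic polynomial is
  det(x·I − A) = x^4 + 16*x^3 + 96*x^2 + 256*x + 256 = (x + 4)^4

Eigenvalues and multiplicities (the geometric multiplicity of λ is n − rank(A − λI), which equals the number of Jordan blocks for λ):
  λ = -4: algebraic multiplicity = 4, geometric multiplicity = 3

Determining the block sizes for each eigenvalue:
  λ = -4: 3 blocks summing to 4 forces exactly one block of size 2 and the rest size 1 → block sizes [2, 1, 1]

Assembling the blocks gives a Jordan form
J =
  [-4,  1,  0,  0]
  [ 0, -4,  0,  0]
  [ 0,  0, -4,  0]
  [ 0,  0,  0, -4]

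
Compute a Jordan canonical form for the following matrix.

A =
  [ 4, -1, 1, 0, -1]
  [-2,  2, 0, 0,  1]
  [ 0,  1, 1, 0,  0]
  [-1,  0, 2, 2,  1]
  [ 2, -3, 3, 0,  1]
J_3(2) ⊕ J_2(2)

The characteristic polynomial is
  det(x·I − A) = x^5 - 10*x^4 + 40*x^3 - 80*x^2 + 80*x - 32 = (x - 2)^5

Eigenvalues and multiplicities (the geometric multiplicity of λ is n − rank(A − λI), which equals the number of Jordan blocks for λ):
  λ = 2: algebraic multiplicity = 5, geometric multiplicity = 2

Determining the block sizes for each eigenvalue:
  λ = 2: with am = 5 and gm = 2, the partition is not yet determined (e.g. several partitions of 5 into 2 parts exist). Let N = A − (2)·I. Computing rank(N^1) = 3, rank(N^2) = 1, rank(N^3) = 0; the number of blocks of size ≥ j is rank(N^{j−1}) − rank(N^j), giving [2, 2, 1]. So we have 1 block(s) of size 3, 1 block(s) of size 2 → block sizes [3, 2]

Assembling the blocks gives a Jordan form
J =
  [2, 1, 0, 0, 0]
  [0, 2, 1, 0, 0]
  [0, 0, 2, 0, 0]
  [0, 0, 0, 2, 1]
  [0, 0, 0, 0, 2]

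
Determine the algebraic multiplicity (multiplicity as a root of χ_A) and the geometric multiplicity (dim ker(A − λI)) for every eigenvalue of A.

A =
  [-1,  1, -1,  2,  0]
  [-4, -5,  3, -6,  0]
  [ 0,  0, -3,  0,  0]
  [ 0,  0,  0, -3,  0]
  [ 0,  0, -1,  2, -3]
λ = -3: alg = 5, geom = 3

Step 1 — factor the characteristic polynomial to read off the algebraic multiplicities:
  χ_A(x) = (x + 3)^5

Step 2 — compute geometric multiplicities via the rank-nullity identity g(λ) = n − rank(A − λI):
  rank(A − (-3)·I) = 2, so dim ker(A − (-3)·I) = n − 2 = 3

Summary:
  λ = -3: algebraic multiplicity = 5, geometric multiplicity = 3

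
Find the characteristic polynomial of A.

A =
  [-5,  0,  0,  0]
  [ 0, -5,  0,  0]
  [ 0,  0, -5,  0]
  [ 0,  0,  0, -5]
x^4 + 20*x^3 + 150*x^2 + 500*x + 625

Expanding det(x·I − A) (e.g. by cofactor expansion or by noting that A is similar to its Jordan form J, which has the same characteristic polynomial as A) gives
  χ_A(x) = x^4 + 20*x^3 + 150*x^2 + 500*x + 625
which factors as (x + 5)^4. The eigenvalues (with algebraic multiplicities) are λ = -5 with multiplicity 4.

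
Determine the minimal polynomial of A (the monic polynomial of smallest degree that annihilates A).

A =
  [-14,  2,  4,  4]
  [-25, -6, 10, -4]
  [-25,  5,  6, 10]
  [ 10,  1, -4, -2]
x^3 + 12*x^2 + 48*x + 64

The characteristic polynomial is χ_A(x) = (x + 4)^4, so the eigenvalues are known. The minimal polynomial is
  m_A(x) = Π_λ (x − λ)^{k_λ}
where k_λ is the size of the *largest* Jordan block for λ (equivalently, the smallest k with (A − λI)^k v = 0 for every generalised eigenvector v of λ).

  λ = -4: largest Jordan block has size 3, contributing (x + 4)^3

So m_A(x) = (x + 4)^3 = x^3 + 12*x^2 + 48*x + 64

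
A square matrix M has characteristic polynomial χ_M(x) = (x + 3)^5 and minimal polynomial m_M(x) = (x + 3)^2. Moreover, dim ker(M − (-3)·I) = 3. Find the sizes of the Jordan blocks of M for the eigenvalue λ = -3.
Block sizes for λ = -3: [2, 2, 1]

Step 1 — from the characteristic polynomial, algebraic multiplicity of λ = -3 is 5. From dim ker(M − (-3)·I) = 3, there are exactly 3 Jordan blocks for λ = -3.
Step 2 — from the minimal polynomial, the factor (x + 3)^2 tells us the largest block for λ = -3 has size 2.
Step 3 — with total size 5, 3 blocks, and largest block 2, the block sizes (in nonincreasing order) are [2, 2, 1].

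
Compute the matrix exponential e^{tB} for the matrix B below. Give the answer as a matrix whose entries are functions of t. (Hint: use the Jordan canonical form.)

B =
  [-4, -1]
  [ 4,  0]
e^{tB} =
  [-2*t*exp(-2*t) + exp(-2*t), -t*exp(-2*t)]
  [4*t*exp(-2*t), 2*t*exp(-2*t) + exp(-2*t)]

Strategy: write B = P · J · P⁻¹ where J is a Jordan canonical form, so e^{tB} = P · e^{tJ} · P⁻¹, and e^{tJ} can be computed block-by-block.

B has Jordan form
J =
  [-2,  1]
  [ 0, -2]
(up to reordering of blocks).

Per-block formulas:
  For a 2×2 Jordan block J_2(-2): exp(t · J_2(-2)) = e^(-2t)·(I + t·N), where N is the 2×2 nilpotent shift.

After assembling e^{tJ} and conjugating by P, we get:

e^{tB} =
  [-2*t*exp(-2*t) + exp(-2*t), -t*exp(-2*t)]
  [4*t*exp(-2*t), 2*t*exp(-2*t) + exp(-2*t)]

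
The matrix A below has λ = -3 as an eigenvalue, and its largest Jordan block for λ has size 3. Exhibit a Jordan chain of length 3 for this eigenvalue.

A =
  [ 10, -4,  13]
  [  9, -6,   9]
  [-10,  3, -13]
A Jordan chain for λ = -3 of length 3:
v_1 = (3, 0, -3)ᵀ
v_2 = (13, 9, -10)ᵀ
v_3 = (1, 0, 0)ᵀ

Let N = A − (-3)·I. We want v_3 with N^3 v_3 = 0 but N^2 v_3 ≠ 0; then v_{j-1} := N · v_j for j = 3, …, 2.

Pick v_3 = (1, 0, 0)ᵀ.
Then v_2 = N · v_3 = (13, 9, -10)ᵀ.
Then v_1 = N · v_2 = (3, 0, -3)ᵀ.

Sanity check: (A − (-3)·I) v_1 = (0, 0, 0)ᵀ = 0. ✓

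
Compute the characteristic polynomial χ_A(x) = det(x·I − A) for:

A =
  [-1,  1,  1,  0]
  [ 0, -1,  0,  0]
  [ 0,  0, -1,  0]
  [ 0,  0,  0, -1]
x^4 + 4*x^3 + 6*x^2 + 4*x + 1

Expanding det(x·I − A) (e.g. by cofactor expansion or by noting that A is similar to its Jordan form J, which has the same characteristic polynomial as A) gives
  χ_A(x) = x^4 + 4*x^3 + 6*x^2 + 4*x + 1
which factors as (x + 1)^4. The eigenvalues (with algebraic multiplicities) are λ = -1 with multiplicity 4.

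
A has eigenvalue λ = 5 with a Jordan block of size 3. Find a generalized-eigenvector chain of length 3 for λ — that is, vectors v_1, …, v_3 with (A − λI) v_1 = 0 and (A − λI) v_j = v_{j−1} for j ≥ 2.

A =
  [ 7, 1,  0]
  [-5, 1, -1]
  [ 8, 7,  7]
A Jordan chain for λ = 5 of length 3:
v_1 = (-1, 2, -3)ᵀ
v_2 = (2, -5, 8)ᵀ
v_3 = (1, 0, 0)ᵀ

Let N = A − (5)·I. We want v_3 with N^3 v_3 = 0 but N^2 v_3 ≠ 0; then v_{j-1} := N · v_j for j = 3, …, 2.

Pick v_3 = (1, 0, 0)ᵀ.
Then v_2 = N · v_3 = (2, -5, 8)ᵀ.
Then v_1 = N · v_2 = (-1, 2, -3)ᵀ.

Sanity check: (A − (5)·I) v_1 = (0, 0, 0)ᵀ = 0. ✓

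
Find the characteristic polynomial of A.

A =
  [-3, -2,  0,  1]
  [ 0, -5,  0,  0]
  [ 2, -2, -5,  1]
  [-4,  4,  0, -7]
x^4 + 20*x^3 + 150*x^2 + 500*x + 625

Expanding det(x·I − A) (e.g. by cofactor expansion or by noting that A is similar to its Jordan form J, which has the same characteristic polynomial as A) gives
  χ_A(x) = x^4 + 20*x^3 + 150*x^2 + 500*x + 625
which factors as (x + 5)^4. The eigenvalues (with algebraic multiplicities) are λ = -5 with multiplicity 4.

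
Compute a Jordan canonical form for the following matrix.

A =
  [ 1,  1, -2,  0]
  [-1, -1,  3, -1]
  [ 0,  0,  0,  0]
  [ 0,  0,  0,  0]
J_3(0) ⊕ J_1(0)

The characteristic polynomial is
  det(x·I − A) = x^4

Eigenvalues and multiplicities (the geometric multiplicity of λ is n − rank(A − λI), which equals the number of Jordan blocks for λ):
  λ = 0: algebraic multiplicity = 4, geometric multiplicity = 2

Determining the block sizes for each eigenvalue:
  λ = 0: with am = 4 and gm = 2, the partition is not yet determined (e.g. several partitions of 4 into 2 parts exist). Let N = A − (0)·I. Computing rank(N^1) = 2, rank(N^2) = 1, rank(N^3) = 0; the number of blocks of size ≥ j is rank(N^{j−1}) − rank(N^j), giving [2, 1, 1]. So we have 1 block(s) of size 3, 1 block(s) of size 1 → block sizes [3, 1]

Assembling the blocks gives a Jordan form
J =
  [0, 1, 0, 0]
  [0, 0, 1, 0]
  [0, 0, 0, 0]
  [0, 0, 0, 0]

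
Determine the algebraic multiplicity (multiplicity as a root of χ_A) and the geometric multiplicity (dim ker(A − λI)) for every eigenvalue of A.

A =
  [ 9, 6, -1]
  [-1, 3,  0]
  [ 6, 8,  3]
λ = 5: alg = 3, geom = 1

Step 1 — factor the characteristic polynomial to read off the algebraic multiplicities:
  χ_A(x) = (x - 5)^3

Step 2 — compute geometric multiplicities via the rank-nullity identity g(λ) = n − rank(A − λI):
  rank(A − (5)·I) = 2, so dim ker(A − (5)·I) = n − 2 = 1

Summary:
  λ = 5: algebraic multiplicity = 3, geometric multiplicity = 1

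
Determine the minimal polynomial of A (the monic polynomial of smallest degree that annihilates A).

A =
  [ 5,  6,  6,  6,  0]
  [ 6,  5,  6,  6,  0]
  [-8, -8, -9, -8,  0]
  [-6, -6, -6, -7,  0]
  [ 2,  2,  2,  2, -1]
x^2 + 4*x + 3

The characteristic polynomial is χ_A(x) = (x + 1)^4*(x + 3), so the eigenvalues are known. The minimal polynomial is
  m_A(x) = Π_λ (x − λ)^{k_λ}
where k_λ is the size of the *largest* Jordan block for λ (equivalently, the smallest k with (A − λI)^k v = 0 for every generalised eigenvector v of λ).

  λ = -3: largest Jordan block has size 1, contributing (x + 3)
  λ = -1: largest Jordan block has size 1, contributing (x + 1)

So m_A(x) = (x + 1)*(x + 3) = x^2 + 4*x + 3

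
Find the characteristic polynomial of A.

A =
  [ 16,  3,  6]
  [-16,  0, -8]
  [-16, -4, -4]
x^3 - 12*x^2 + 48*x - 64

Expanding det(x·I − A) (e.g. by cofactor expansion or by noting that A is similar to its Jordan form J, which has the same characteristic polynomial as A) gives
  χ_A(x) = x^3 - 12*x^2 + 48*x - 64
which factors as (x - 4)^3. The eigenvalues (with algebraic multiplicities) are λ = 4 with multiplicity 3.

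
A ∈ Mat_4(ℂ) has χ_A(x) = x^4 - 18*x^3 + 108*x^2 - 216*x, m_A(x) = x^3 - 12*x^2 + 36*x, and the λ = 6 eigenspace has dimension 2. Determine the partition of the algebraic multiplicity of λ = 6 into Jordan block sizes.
Block sizes for λ = 6: [2, 1]

Step 1 — from the characteristic polynomial, algebraic multiplicity of λ = 6 is 3. From dim ker(A − (6)·I) = 2, there are exactly 2 Jordan blocks for λ = 6.
Step 2 — from the minimal polynomial, the factor (x − 6)^2 tells us the largest block for λ = 6 has size 2.
Step 3 — with total size 3, 2 blocks, and largest block 2, the block sizes (in nonincreasing order) are [2, 1].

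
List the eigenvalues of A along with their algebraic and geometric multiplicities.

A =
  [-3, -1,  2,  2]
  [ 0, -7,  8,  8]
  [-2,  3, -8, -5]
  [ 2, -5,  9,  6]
λ = -3: alg = 4, geom = 2

Step 1 — factor the characteristic polynomial to read off the algebraic multiplicities:
  χ_A(x) = (x + 3)^4

Step 2 — compute geometric multiplicities via the rank-nullity identity g(λ) = n − rank(A − λI):
  rank(A − (-3)·I) = 2, so dim ker(A − (-3)·I) = n − 2 = 2

Summary:
  λ = -3: algebraic multiplicity = 4, geometric multiplicity = 2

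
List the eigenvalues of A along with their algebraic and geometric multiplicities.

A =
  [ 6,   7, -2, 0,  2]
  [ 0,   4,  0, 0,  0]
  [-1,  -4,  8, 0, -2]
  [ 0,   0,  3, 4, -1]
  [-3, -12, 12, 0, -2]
λ = 4: alg = 5, geom = 2

Step 1 — factor the characteristic polynomial to read off the algebraic multiplicities:
  χ_A(x) = (x - 4)^5

Step 2 — compute geometric multiplicities via the rank-nullity identity g(λ) = n − rank(A − λI):
  rank(A − (4)·I) = 3, so dim ker(A − (4)·I) = n − 3 = 2

Summary:
  λ = 4: algebraic multiplicity = 5, geometric multiplicity = 2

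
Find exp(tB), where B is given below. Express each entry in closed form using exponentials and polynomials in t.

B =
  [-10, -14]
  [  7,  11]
e^{tB} =
  [-exp(4*t) + 2*exp(-3*t), -2*exp(4*t) + 2*exp(-3*t)]
  [exp(4*t) - exp(-3*t), 2*exp(4*t) - exp(-3*t)]

Strategy: write B = P · J · P⁻¹ where J is a Jordan canonical form, so e^{tB} = P · e^{tJ} · P⁻¹, and e^{tJ} can be computed block-by-block.

B has Jordan form
J =
  [-3, 0]
  [ 0, 4]
(up to reordering of blocks).

Per-block formulas:
  For a 1×1 block at λ = -3: exp(t · [-3]) = [e^(-3t)].
  For a 1×1 block at λ = 4: exp(t · [4]) = [e^(4t)].

After assembling e^{tJ} and conjugating by P, we get:

e^{tB} =
  [-exp(4*t) + 2*exp(-3*t), -2*exp(4*t) + 2*exp(-3*t)]
  [exp(4*t) - exp(-3*t), 2*exp(4*t) - exp(-3*t)]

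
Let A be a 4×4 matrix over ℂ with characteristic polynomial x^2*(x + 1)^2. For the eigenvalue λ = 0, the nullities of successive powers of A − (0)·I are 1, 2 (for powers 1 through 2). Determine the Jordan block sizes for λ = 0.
Block sizes for λ = 0: [2]

From the dimensions of kernels of powers, the number of Jordan blocks of size at least j is d_j − d_{j−1} where d_j = dim ker(N^j) (with d_0 = 0). Computing the differences gives [1, 1].
The number of blocks of size exactly k is (#blocks of size ≥ k) − (#blocks of size ≥ k + 1), so the partition is: 1 block(s) of size 2.
In nonincreasing order the block sizes are [2].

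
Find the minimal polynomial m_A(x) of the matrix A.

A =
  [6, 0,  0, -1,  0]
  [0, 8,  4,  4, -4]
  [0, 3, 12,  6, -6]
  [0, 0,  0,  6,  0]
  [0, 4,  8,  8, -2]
x^2 - 12*x + 36

The characteristic polynomial is χ_A(x) = (x - 6)^5, so the eigenvalues are known. The minimal polynomial is
  m_A(x) = Π_λ (x − λ)^{k_λ}
where k_λ is the size of the *largest* Jordan block for λ (equivalently, the smallest k with (A − λI)^k v = 0 for every generalised eigenvector v of λ).

  λ = 6: largest Jordan block has size 2, contributing (x − 6)^2

So m_A(x) = (x - 6)^2 = x^2 - 12*x + 36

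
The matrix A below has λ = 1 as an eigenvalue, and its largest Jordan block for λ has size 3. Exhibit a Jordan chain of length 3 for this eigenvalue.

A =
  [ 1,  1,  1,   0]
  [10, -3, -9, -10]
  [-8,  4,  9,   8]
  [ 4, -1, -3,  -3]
A Jordan chain for λ = 1 of length 3:
v_1 = (2, -8, 8, -2)ᵀ
v_2 = (0, 10, -8, 4)ᵀ
v_3 = (1, 0, 0, 0)ᵀ

Let N = A − (1)·I. We want v_3 with N^3 v_3 = 0 but N^2 v_3 ≠ 0; then v_{j-1} := N · v_j for j = 3, …, 2.

Pick v_3 = (1, 0, 0, 0)ᵀ.
Then v_2 = N · v_3 = (0, 10, -8, 4)ᵀ.
Then v_1 = N · v_2 = (2, -8, 8, -2)ᵀ.

Sanity check: (A − (1)·I) v_1 = (0, 0, 0, 0)ᵀ = 0. ✓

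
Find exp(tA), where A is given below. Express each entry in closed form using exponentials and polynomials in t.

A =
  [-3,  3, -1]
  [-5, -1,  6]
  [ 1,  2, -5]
e^{tA} =
  [-8*t^2*exp(-3*t) + exp(-3*t), 2*t^2*exp(-3*t) + 3*t*exp(-3*t), 10*t^2*exp(-3*t) - t*exp(-3*t)]
  [-2*t^2*exp(-3*t) - 5*t*exp(-3*t), t^2*exp(-3*t)/2 + 2*t*exp(-3*t) + exp(-3*t), 5*t^2*exp(-3*t)/2 + 6*t*exp(-3*t)]
  [-6*t^2*exp(-3*t) + t*exp(-3*t), 3*t^2*exp(-3*t)/2 + 2*t*exp(-3*t), 15*t^2*exp(-3*t)/2 - 2*t*exp(-3*t) + exp(-3*t)]

Strategy: write A = P · J · P⁻¹ where J is a Jordan canonical form, so e^{tA} = P · e^{tJ} · P⁻¹, and e^{tJ} can be computed block-by-block.

A has Jordan form
J =
  [-3,  1,  0]
  [ 0, -3,  1]
  [ 0,  0, -3]
(up to reordering of blocks).

Per-block formulas:
  For a 3×3 Jordan block J_3(-3): exp(t · J_3(-3)) = e^(-3t)·(I + t·N + (t^2/2)·N^2), where N is the 3×3 nilpotent shift.

After assembling e^{tJ} and conjugating by P, we get:

e^{tA} =
  [-8*t^2*exp(-3*t) + exp(-3*t), 2*t^2*exp(-3*t) + 3*t*exp(-3*t), 10*t^2*exp(-3*t) - t*exp(-3*t)]
  [-2*t^2*exp(-3*t) - 5*t*exp(-3*t), t^2*exp(-3*t)/2 + 2*t*exp(-3*t) + exp(-3*t), 5*t^2*exp(-3*t)/2 + 6*t*exp(-3*t)]
  [-6*t^2*exp(-3*t) + t*exp(-3*t), 3*t^2*exp(-3*t)/2 + 2*t*exp(-3*t), 15*t^2*exp(-3*t)/2 - 2*t*exp(-3*t) + exp(-3*t)]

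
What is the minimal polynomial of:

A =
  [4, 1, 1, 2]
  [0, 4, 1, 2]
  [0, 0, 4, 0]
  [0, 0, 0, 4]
x^3 - 12*x^2 + 48*x - 64

The characteristic polynomial is χ_A(x) = (x - 4)^4, so the eigenvalues are known. The minimal polynomial is
  m_A(x) = Π_λ (x − λ)^{k_λ}
where k_λ is the size of the *largest* Jordan block for λ (equivalently, the smallest k with (A − λI)^k v = 0 for every generalised eigenvector v of λ).

  λ = 4: largest Jordan block has size 3, contributing (x − 4)^3

So m_A(x) = (x - 4)^3 = x^3 - 12*x^2 + 48*x - 64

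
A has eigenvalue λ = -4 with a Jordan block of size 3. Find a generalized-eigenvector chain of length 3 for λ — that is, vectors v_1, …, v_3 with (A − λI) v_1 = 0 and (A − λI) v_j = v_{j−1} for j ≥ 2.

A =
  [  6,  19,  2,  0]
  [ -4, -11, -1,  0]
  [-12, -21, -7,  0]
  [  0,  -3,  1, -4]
A Jordan chain for λ = -4 of length 3:
v_1 = (15, -6, -18, 0)ᵀ
v_2 = (19, -7, -21, -3)ᵀ
v_3 = (0, 1, 0, 0)ᵀ

Let N = A − (-4)·I. We want v_3 with N^3 v_3 = 0 but N^2 v_3 ≠ 0; then v_{j-1} := N · v_j for j = 3, …, 2.

Pick v_3 = (0, 1, 0, 0)ᵀ.
Then v_2 = N · v_3 = (19, -7, -21, -3)ᵀ.
Then v_1 = N · v_2 = (15, -6, -18, 0)ᵀ.

Sanity check: (A − (-4)·I) v_1 = (0, 0, 0, 0)ᵀ = 0. ✓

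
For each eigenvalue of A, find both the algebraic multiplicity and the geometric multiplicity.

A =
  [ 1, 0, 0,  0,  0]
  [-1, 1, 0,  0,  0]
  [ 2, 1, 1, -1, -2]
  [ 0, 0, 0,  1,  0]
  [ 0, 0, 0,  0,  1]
λ = 1: alg = 5, geom = 3

Step 1 — factor the characteristic polynomial to read off the algebraic multiplicities:
  χ_A(x) = (x - 1)^5

Step 2 — compute geometric multiplicities via the rank-nullity identity g(λ) = n − rank(A − λI):
  rank(A − (1)·I) = 2, so dim ker(A − (1)·I) = n − 2 = 3

Summary:
  λ = 1: algebraic multiplicity = 5, geometric multiplicity = 3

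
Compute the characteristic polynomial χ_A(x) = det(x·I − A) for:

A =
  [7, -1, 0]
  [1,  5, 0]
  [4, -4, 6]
x^3 - 18*x^2 + 108*x - 216

Expanding det(x·I − A) (e.g. by cofactor expansion or by noting that A is similar to its Jordan form J, which has the same characteristic polynomial as A) gives
  χ_A(x) = x^3 - 18*x^2 + 108*x - 216
which factors as (x - 6)^3. The eigenvalues (with algebraic multiplicities) are λ = 6 with multiplicity 3.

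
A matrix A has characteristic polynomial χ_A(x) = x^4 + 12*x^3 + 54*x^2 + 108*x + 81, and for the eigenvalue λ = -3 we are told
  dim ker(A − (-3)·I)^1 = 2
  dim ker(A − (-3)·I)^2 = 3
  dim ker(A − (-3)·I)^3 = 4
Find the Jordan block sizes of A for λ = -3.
Block sizes for λ = -3: [3, 1]

From the dimensions of kernels of powers, the number of Jordan blocks of size at least j is d_j − d_{j−1} where d_j = dim ker(N^j) (with d_0 = 0). Computing the differences gives [2, 1, 1].
The number of blocks of size exactly k is (#blocks of size ≥ k) − (#blocks of size ≥ k + 1), so the partition is: 1 block(s) of size 1, 1 block(s) of size 3.
In nonincreasing order the block sizes are [3, 1].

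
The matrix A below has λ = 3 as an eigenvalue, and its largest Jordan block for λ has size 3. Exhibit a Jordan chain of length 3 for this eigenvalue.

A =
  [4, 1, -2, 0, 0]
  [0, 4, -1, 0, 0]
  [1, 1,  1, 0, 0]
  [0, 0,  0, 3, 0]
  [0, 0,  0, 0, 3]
A Jordan chain for λ = 3 of length 3:
v_1 = (-1, -1, -1, 0, 0)ᵀ
v_2 = (1, 0, 1, 0, 0)ᵀ
v_3 = (1, 0, 0, 0, 0)ᵀ

Let N = A − (3)·I. We want v_3 with N^3 v_3 = 0 but N^2 v_3 ≠ 0; then v_{j-1} := N · v_j for j = 3, …, 2.

Pick v_3 = (1, 0, 0, 0, 0)ᵀ.
Then v_2 = N · v_3 = (1, 0, 1, 0, 0)ᵀ.
Then v_1 = N · v_2 = (-1, -1, -1, 0, 0)ᵀ.

Sanity check: (A − (3)·I) v_1 = (0, 0, 0, 0, 0)ᵀ = 0. ✓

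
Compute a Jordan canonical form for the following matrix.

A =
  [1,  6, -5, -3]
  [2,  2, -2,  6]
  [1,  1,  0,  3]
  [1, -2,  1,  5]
J_3(2) ⊕ J_1(2)

The characteristic polynomial is
  det(x·I − A) = x^4 - 8*x^3 + 24*x^2 - 32*x + 16 = (x - 2)^4

Eigenvalues and multiplicities (the geometric multiplicity of λ is n − rank(A − λI), which equals the number of Jordan blocks for λ):
  λ = 2: algebraic multiplicity = 4, geometric multiplicity = 2

Determining the block sizes for each eigenvalue:
  λ = 2: with am = 4 and gm = 2, the partition is not yet determined (e.g. several partitions of 4 into 2 parts exist). Let N = A − (2)·I. Computing rank(N^1) = 2, rank(N^2) = 1, rank(N^3) = 0; the number of blocks of size ≥ j is rank(N^{j−1}) − rank(N^j), giving [2, 1, 1]. So we have 1 block(s) of size 3, 1 block(s) of size 1 → block sizes [3, 1]

Assembling the blocks gives a Jordan form
J =
  [2, 1, 0, 0]
  [0, 2, 1, 0]
  [0, 0, 2, 0]
  [0, 0, 0, 2]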